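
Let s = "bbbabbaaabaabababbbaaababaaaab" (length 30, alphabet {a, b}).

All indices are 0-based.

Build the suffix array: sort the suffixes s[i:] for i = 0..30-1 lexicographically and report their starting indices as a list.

[25, 26, 6, 19, 27, 7, 20, 10, 28, 23, 8, 21, 11, 13, 3, 15, 29, 24, 5, 18, 9, 22, 12, 2, 14, 4, 17, 1, 16, 0]

sorted suffixes:
  #0 SA[0]=25  'aaaab'
  #1 SA[1]=26  'aaab'
  #2 SA[2]=6  'aaabaabababbbaaababaaaab'
  #3 SA[3]=19  'aaababaaaab'
  #4 SA[4]=27  'aab'
  #5 SA[5]=7  'aabaabababbbaaababaaaab'
  #6 SA[6]=20  'aababaaaab'
  #7 SA[7]=10  'aabababbbaaababaaaab'
  #8 SA[8]=28  'ab'
  #9 SA[9]=23  'abaaaab'
  #10 SA[10]=8  'abaabababbbaaababaaaab'
  #11 SA[11]=21  'ababaaaab'
  #12 SA[12]=11  'abababbbaaababaaaab'
  #13 SA[13]=13  'ababbbaaababaaaab'
  #14 SA[14]=3  'abbaaabaabababbbaaababaaaab'
  #15 SA[15]=15  'abbbaaababaaaab'
  #16 SA[16]=29  'b'
  #17 SA[17]=24  'baaaab'
  #18 SA[18]=5  'baaabaabababbbaaababaaaab'
  #19 SA[19]=18  'baaababaaaab'
  #20 SA[20]=9  'baabababbbaaababaaaab'
  #21 SA[21]=22  'babaaaab'
  #22 SA[22]=12  'bababbbaaababaaaab'
  #23 SA[23]=2  'babbaaabaabababbbaaababaaaab'
  #24 SA[24]=14  'babbbaaababaaaab'
  #25 SA[25]=4  'bbaaabaabababbbaaababaaaab'
  #26 SA[26]=17  'bbaaababaaaab'
  #27 SA[27]=1  'bbabbaaabaabababbbaaababaaaab'
  #28 SA[28]=16  'bbbaaababaaaab'
  #29 SA[29]=0  'bbbabbaaabaabababbbaaababaaaab'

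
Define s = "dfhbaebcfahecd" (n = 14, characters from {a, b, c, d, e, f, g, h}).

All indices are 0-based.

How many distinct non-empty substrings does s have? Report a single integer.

sorted suffixes:
  #0 SA[0]=4  'aebcfahecd'
  #1 SA[1]=9  'ahecd'
  #2 SA[2]=3  'baebcfahecd'
  #3 SA[3]=6  'bcfahecd'
  #4 SA[4]=12  'cd'
  #5 SA[5]=7  'cfahecd'
  #6 SA[6]=13  'd'
  #7 SA[7]=0  'dfhbaebcfahecd'
  #8 SA[8]=5  'ebcfahecd'
  #9 SA[9]=11  'ecd'
  #10 SA[10]=8  'fahecd'
  #11 SA[11]=1  'fhbaebcfahecd'
  #12 SA[12]=2  'hbaebcfahecd'
  #13 SA[13]=10  'hecd'

SA = [4, 9, 3, 6, 12, 7, 13, 0, 5, 11, 8, 1, 2, 10]
[i] adj suffixes → lcp
  [1] 4/9 → 1 ('a')
  [2] 9/3 → 0 ('')
  [3] 3/6 → 1 ('b')
  [4] 6/12 → 0 ('')
  [5] 12/7 → 1 ('c')
  [6] 7/13 → 0 ('')
  [7] 13/0 → 1 ('d')
  [8] 0/5 → 0 ('')
  [9] 5/11 → 1 ('e')
  [10] 11/8 → 0 ('')
  [11] 8/1 → 1 ('f')
  [12] 1/2 → 0 ('')
  [13] 2/10 → 1 ('h')

n(n+1)/2 = 14·15/2 = 105
Σ LCP = 0 + 1 + 0 + 1 + 0 + 1 + 0 + 1 + 0 + 1 + 0 + 1 + 0 + 1 = 7
distinct = 105 − 7 = 98

98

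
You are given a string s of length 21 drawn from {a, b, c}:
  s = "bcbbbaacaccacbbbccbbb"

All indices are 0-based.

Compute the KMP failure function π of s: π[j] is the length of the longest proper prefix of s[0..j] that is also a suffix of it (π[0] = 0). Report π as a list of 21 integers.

π[0] = 0
j=1 s[j]='c': π[1]=0 (border '')
j=2 s[j]='b': π[2]=1 (border 'b')
j=3 s[j]='b': k: 1→0; π[3]=1 (border 'b')
j=4 s[j]='b': k: 1→0; π[4]=1 (border 'b')
j=5 s[j]='a': k: 1→0; π[5]=0 (border '')
j=6 s[j]='a': π[6]=0 (border '')
j=7 s[j]='c': π[7]=0 (border '')
j=8 s[j]='a': π[8]=0 (border '')
j=9 s[j]='c': π[9]=0 (border '')
j=10 s[j]='c': π[10]=0 (border '')
j=11 s[j]='a': π[11]=0 (border '')
j=12 s[j]='c': π[12]=0 (border '')
j=13 s[j]='b': π[13]=1 (border 'b')
j=14 s[j]='b': k: 1→0; π[14]=1 (border 'b')
j=15 s[j]='b': k: 1→0; π[15]=1 (border 'b')
j=16 s[j]='c': π[16]=2 (border 'bc')
j=17 s[j]='c': k: 2→0; π[17]=0 (border '')
j=18 s[j]='b': π[18]=1 (border 'b')
j=19 s[j]='b': k: 1→0; π[19]=1 (border 'b')
j=20 s[j]='b': k: 1→0; π[20]=1 (border 'b')

[0, 0, 1, 1, 1, 0, 0, 0, 0, 0, 0, 0, 0, 1, 1, 1, 2, 0, 1, 1, 1]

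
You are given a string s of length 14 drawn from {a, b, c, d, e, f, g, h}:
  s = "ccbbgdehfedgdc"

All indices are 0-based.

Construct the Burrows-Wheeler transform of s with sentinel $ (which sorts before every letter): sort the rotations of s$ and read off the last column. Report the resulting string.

ccbdc$ggefdhdbe

rank  rotation         last
    0  $ccbbgdehfedgdc  c
    1  bbgdehfedgdc$cc  c
    2  bgdehfedgdc$ccb  b
    3  c$ccbbgdehfedgd  d
    4  cbbgdehfedgdc$c  c
    5  ccbbgdehfedgdc$  $
    6  dc$ccbbgdehfedg  g
    7  dehfedgdc$ccbbg  g
    8  dgdc$ccbbgdehfe  e
    9  edgdc$ccbbgdehf  f
   10  ehfedgdc$ccbbgd  d
   11  fedgdc$ccbbgdeh  h
   12  gdc$ccbbgdehfed  d
   13  gdehfedgdc$ccbb  b
   14  hfedgdc$ccbbgde  e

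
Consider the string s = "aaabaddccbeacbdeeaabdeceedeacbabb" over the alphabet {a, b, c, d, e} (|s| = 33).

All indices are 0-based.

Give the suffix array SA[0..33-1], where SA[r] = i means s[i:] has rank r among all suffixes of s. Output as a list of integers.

[0, 1, 17, 2, 30, 18, 27, 11, 4, 32, 29, 3, 31, 19, 13, 9, 28, 12, 8, 7, 22, 6, 5, 25, 20, 14, 16, 26, 10, 21, 24, 15, 23]

sorted suffixes:
  #0 SA[0]=0  'aaabaddccbeacbdeeaabdeceedeacbabb'
  #1 SA[1]=1  'aabaddccbeacbdeeaabdeceedeacbabb'
  #2 SA[2]=17  'aabdeceedeacbabb'
  #3 SA[3]=2  'abaddccbeacbdeeaabdeceedeacbabb'
  #4 SA[4]=30  'abb'
  #5 SA[5]=18  'abdeceedeacbabb'
  #6 SA[6]=27  'acbabb'
  #7 SA[7]=11  'acbdeeaabdeceedeacbabb'
  #8 SA[8]=4  'addccbeacbdeeaabdeceedeacbabb'
  #9 SA[9]=32  'b'
  #10 SA[10]=29  'babb'
  #11 SA[11]=3  'baddccbeacbdeeaabdeceedeacbabb'
  #12 SA[12]=31  'bb'
  #13 SA[13]=19  'bdeceedeacbabb'
  #14 SA[14]=13  'bdeeaabdeceedeacbabb'
  #15 SA[15]=9  'beacbdeeaabdeceedeacbabb'
  #16 SA[16]=28  'cbabb'
  #17 SA[17]=12  'cbdeeaabdeceedeacbabb'
  #18 SA[18]=8  'cbeacbdeeaabdeceedeacbabb'
  #19 SA[19]=7  'ccbeacbdeeaabdeceedeacbabb'
  #20 SA[20]=22  'ceedeacbabb'
  #21 SA[21]=6  'dccbeacbdeeaabdeceedeacbabb'
  #22 SA[22]=5  'ddccbeacbdeeaabdeceedeacbabb'
  #23 SA[23]=25  'deacbabb'
  #24 SA[24]=20  'deceedeacbabb'
  #25 SA[25]=14  'deeaabdeceedeacbabb'
  #26 SA[26]=16  'eaabdeceedeacbabb'
  #27 SA[27]=26  'eacbabb'
  #28 SA[28]=10  'eacbdeeaabdeceedeacbabb'
  #29 SA[29]=21  'eceedeacbabb'
  #30 SA[30]=24  'edeacbabb'
  #31 SA[31]=15  'eeaabdeceedeacbabb'
  #32 SA[32]=23  'eedeacbabb'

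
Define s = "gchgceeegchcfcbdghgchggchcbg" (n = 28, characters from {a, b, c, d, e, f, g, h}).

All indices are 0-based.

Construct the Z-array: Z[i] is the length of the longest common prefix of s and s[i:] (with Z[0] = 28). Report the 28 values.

[28, 0, 0, 2, 0, 0, 0, 0, 3, 0, 0, 0, 0, 0, 0, 0, 1, 0, 4, 0, 0, 1, 3, 0, 0, 0, 0, 1]

Z[0]=28
i=1: i≥r, start 0; Z[1]=0
i=2: i≥r, start 0; Z[2]=0
i=3: i≥r, start 0; Z[3]=2 extend→box=[3,5)
i=4: min(r-i=1, Z[1]=0)=0; Z[4]=0
i=5: i≥r, start 0; Z[5]=0
i=6: i≥r, start 0; Z[6]=0
i=7: i≥r, start 0; Z[7]=0
i=8: i≥r, start 0; Z[8]=3 extend→box=[8,11)
i=9: min(r-i=2, Z[1]=0)=0; Z[9]=0
i=10: min(r-i=1, Z[2]=0)=0; Z[10]=0
i=11: i≥r, start 0; Z[11]=0
i=12: i≥r, start 0; Z[12]=0
i=13: i≥r, start 0; Z[13]=0
i=14: i≥r, start 0; Z[14]=0
i=15: i≥r, start 0; Z[15]=0
i=16: i≥r, start 0; Z[16]=1 extend→box=[16,17)
i=17: i≥r, start 0; Z[17]=0
i=18: i≥r, start 0; Z[18]=4 extend→box=[18,22)
i=19: min(r-i=3, Z[1]=0)=0; Z[19]=0
i=20: min(r-i=2, Z[2]=0)=0; Z[20]=0
i=21: min(r-i=1, Z[3]=2)=1; Z[21]=1
i=22: i≥r, start 0; Z[22]=3 extend→box=[22,25)
i=23: min(r-i=2, Z[1]=0)=0; Z[23]=0
i=24: min(r-i=1, Z[2]=0)=0; Z[24]=0
i=25: i≥r, start 0; Z[25]=0
i=26: i≥r, start 0; Z[26]=0
i=27: i≥r, start 0; Z[27]=1 extend→box=[27,28)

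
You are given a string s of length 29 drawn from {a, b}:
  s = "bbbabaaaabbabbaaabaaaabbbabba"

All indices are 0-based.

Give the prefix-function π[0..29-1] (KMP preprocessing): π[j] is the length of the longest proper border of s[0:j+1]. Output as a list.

[0, 1, 2, 0, 1, 0, 0, 0, 0, 1, 2, 0, 1, 2, 0, 0, 0, 1, 0, 0, 0, 0, 1, 2, 3, 4, 5, 2, 0]

π[0] = 0
j=1 s[j]='b': π[1]=1 (border 'b')
j=2 s[j]='b': π[2]=2 (border 'bb')
j=3 s[j]='a': k: 2→1→0; π[3]=0 (border '')
j=4 s[j]='b': π[4]=1 (border 'b')
j=5 s[j]='a': k: 1→0; π[5]=0 (border '')
j=6 s[j]='a': π[6]=0 (border '')
j=7 s[j]='a': π[7]=0 (border '')
j=8 s[j]='a': π[8]=0 (border '')
j=9 s[j]='b': π[9]=1 (border 'b')
j=10 s[j]='b': π[10]=2 (border 'bb')
j=11 s[j]='a': k: 2→1→0; π[11]=0 (border '')
j=12 s[j]='b': π[12]=1 (border 'b')
j=13 s[j]='b': π[13]=2 (border 'bb')
j=14 s[j]='a': k: 2→1→0; π[14]=0 (border '')
j=15 s[j]='a': π[15]=0 (border '')
j=16 s[j]='a': π[16]=0 (border '')
j=17 s[j]='b': π[17]=1 (border 'b')
j=18 s[j]='a': k: 1→0; π[18]=0 (border '')
j=19 s[j]='a': π[19]=0 (border '')
j=20 s[j]='a': π[20]=0 (border '')
j=21 s[j]='a': π[21]=0 (border '')
j=22 s[j]='b': π[22]=1 (border 'b')
j=23 s[j]='b': π[23]=2 (border 'bb')
j=24 s[j]='b': π[24]=3 (border 'bbb')
j=25 s[j]='a': π[25]=4 (border 'bbba')
j=26 s[j]='b': π[26]=5 (border 'bbbab')
j=27 s[j]='b': k: 5→1; π[27]=2 (border 'bb')
j=28 s[j]='a': k: 2→1→0; π[28]=0 (border '')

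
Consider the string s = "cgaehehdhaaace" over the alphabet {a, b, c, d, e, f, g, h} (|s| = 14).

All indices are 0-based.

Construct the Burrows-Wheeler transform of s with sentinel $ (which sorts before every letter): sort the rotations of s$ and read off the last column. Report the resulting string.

rank  rotation         last
    0  $cgaehehdhaaace  e
    1  aaace$cgaehehdh  h
    2  aace$cgaehehdha  a
    3  ace$cgaehehdhaa  a
    4  aehehdhaaace$cg  g
    5  ce$cgaehehdhaaa  a
    6  cgaehehdhaaace$  $
    7  dhaaace$cgaeheh  h
    8  e$cgaehehdhaaac  c
    9  ehdhaaace$cgaeh  h
   10  ehehdhaaace$cga  a
   11  gaehehdhaaace$c  c
   12  haaace$cgaehehd  d
   13  hdhaaace$cgaehe  e
   14  hehdhaaace$cgae  e

ehaaga$hchacdee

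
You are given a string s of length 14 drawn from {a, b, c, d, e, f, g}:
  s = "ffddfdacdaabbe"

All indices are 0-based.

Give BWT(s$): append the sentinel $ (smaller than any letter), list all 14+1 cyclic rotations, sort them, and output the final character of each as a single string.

rank  rotation         last
    0  $ffddfdacdaabbe  e
    1  aabbe$ffddfdacd  d
    2  abbe$ffddfdacda  a
    3  acdaabbe$ffddfd  d
    4  bbe$ffddfdacdaa  a
    5  be$ffddfdacdaab  b
    6  cdaabbe$ffddfda  a
    7  daabbe$ffddfdac  c
    8  dacdaabbe$ffddf  f
    9  ddfdacdaabbe$ff  f
   10  dfdacdaabbe$ffd  d
   11  e$ffddfdacdaabb  b
   12  fdacdaabbe$ffdd  d
   13  fddfdacdaabbe$f  f
   14  ffddfdacdaabbe$  $

edadabacffdbdf$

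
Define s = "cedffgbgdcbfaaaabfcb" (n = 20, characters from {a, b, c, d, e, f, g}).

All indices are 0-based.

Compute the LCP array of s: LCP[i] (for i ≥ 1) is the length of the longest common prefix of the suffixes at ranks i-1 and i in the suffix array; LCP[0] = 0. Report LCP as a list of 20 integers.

[0, 3, 2, 1, 0, 1, 2, 1, 0, 2, 1, 0, 1, 0, 0, 1, 1, 1, 0, 1]

rank→(start, suffix):
  0 → (12, 'aaaabfcb')
  1 → (13, 'aaabfcb')
  2 → (14, 'aabfcb')
  3 → (15, 'abfcb')
  4 → (19, 'b')
  5 → (10, 'bfaaaabfcb')
  6 → (16, 'bfcb')
  7 → (6, 'bgdcbfaaaabfcb')
  8 → (18, 'cb')
  9 → (9, 'cbfaaaabfcb')
  10 → (0, 'cedffgbgdcbfaaaabfcb')
  11 → (8, 'dcbfaaaabfcb')
  12 → (2, 'dffgbgdcbfaaaabfcb')
  13 → (1, 'edffgbgdcbfaaaabfcb')
  14 → (11, 'faaaabfcb')
  15 → (17, 'fcb')
  16 → (3, 'ffgbgdcbfaaaabfcb')
  17 → (4, 'fgbgdcbfaaaabfcb')
  18 → (5, 'gbgdcbfaaaabfcb')
  19 → (7, 'gdcbfaaaabfcb')

SA = [12, 13, 14, 15, 19, 10, 16, 6, 18, 9, 0, 8, 2, 1, 11, 17, 3, 4, 5, 7]
rank  pair      lcp
   1  s[12:],s[13:]  3  'aaa'
   2  s[13:],s[14:]  2  'aa'
   3  s[14:],s[15:]  1  'a'
   4  s[15:],s[19:]  0  ''
   5  s[19:],s[10:]  1  'b'
   6  s[10:],s[16:]  2  'bf'
   7  s[16:],s[6:]  1  'b'
   8  s[6:],s[18:]  0  ''
   9  s[18:],s[9:]  2  'cb'
  10  s[9:],s[0:]  1  'c'
  11  s[0:],s[8:]  0  ''
  12  s[8:],s[2:]  1  'd'
  13  s[2:],s[1:]  0  ''
  14  s[1:],s[11:]  0  ''
  15  s[11:],s[17:]  1  'f'
  16  s[17:],s[3:]  1  'f'
  17  s[3:],s[4:]  1  'f'
  18  s[4:],s[5:]  0  ''
  19  s[5:],s[7:]  1  'g'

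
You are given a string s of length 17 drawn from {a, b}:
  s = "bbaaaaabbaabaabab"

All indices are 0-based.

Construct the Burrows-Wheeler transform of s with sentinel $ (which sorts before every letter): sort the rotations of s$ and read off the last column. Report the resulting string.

bbaabbabaaaabbaa$a

rank  rotation            last
    0  $bbaaaaabbaabaabab  b
    1  aaaaabbaabaabab$bb  b
    2  aaaabbaabaabab$bba  a
    3  aaabbaabaabab$bbaa  a
    4  aabaabab$bbaaaaabb  b
    5  aabab$bbaaaaabbaab  b
    6  aabbaabaabab$bbaaa  a
    7  ab$bbaaaaabbaabaab  b
    8  abaabab$bbaaaaabba  a
    9  abab$bbaaaaabbaaba  a
   10  abbaabaabab$bbaaaa  a
   11  b$bbaaaaabbaabaaba  a
   12  baaaaabbaabaabab$b  b
   13  baabaabab$bbaaaaab  b
   14  baabab$bbaaaaabbaa  a
   15  bab$bbaaaaabbaabaa  a
   16  bbaaaaabbaabaabab$  $
   17  bbaabaabab$bbaaaaa  a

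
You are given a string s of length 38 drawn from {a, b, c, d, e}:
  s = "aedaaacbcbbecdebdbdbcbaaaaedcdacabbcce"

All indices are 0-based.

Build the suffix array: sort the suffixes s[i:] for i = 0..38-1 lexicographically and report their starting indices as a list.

sorted suffixes:
  #0 SA[0]=22  'aaaaedcdacabbcce'
  #1 SA[1]=3  'aaacbcbbecdebdbdbcbaaaaedcdacabbcce'
  #2 SA[2]=23  'aaaedcdacabbcce'
  #3 SA[3]=4  'aacbcbbecdebdbdbcbaaaaedcdacabbcce'
  #4 SA[4]=24  'aaedcdacabbcce'
  #5 SA[5]=32  'abbcce'
  #6 SA[6]=30  'acabbcce'
  #7 SA[7]=5  'acbcbbecdebdbdbcbaaaaedcdacabbcce'
  #8 SA[8]=0  'aedaaacbcbbecdebdbdbcbaaaaedcdacabbcce'
  #9 SA[9]=25  'aedcdacabbcce'
  #10 SA[10]=21  'baaaaedcdacabbcce'
  #11 SA[11]=33  'bbcce'
  #12 SA[12]=9  'bbecdebdbdbcbaaaaedcdacabbcce'
  #13 SA[13]=19  'bcbaaaaedcdacabbcce'
  #14 SA[14]=7  'bcbbecdebdbdbcbaaaaedcdacabbcce'
  #15 SA[15]=34  'bcce'
  #16 SA[16]=17  'bdbcbaaaaedcdacabbcce'
  #17 SA[17]=15  'bdbdbcbaaaaedcdacabbcce'
  #18 SA[18]=10  'becdebdbdbcbaaaaedcdacabbcce'
  #19 SA[19]=31  'cabbcce'
  #20 SA[20]=20  'cbaaaaedcdacabbcce'
  #21 SA[21]=8  'cbbecdebdbdbcbaaaaedcdacabbcce'
  #22 SA[22]=6  'cbcbbecdebdbdbcbaaaaedcdacabbcce'
  #23 SA[23]=35  'cce'
  #24 SA[24]=28  'cdacabbcce'
  #25 SA[25]=12  'cdebdbdbcbaaaaedcdacabbcce'
  #26 SA[26]=36  'ce'
  #27 SA[27]=2  'daaacbcbbecdebdbdbcbaaaaedcdacabbcce'
  #28 SA[28]=29  'dacabbcce'
  #29 SA[29]=18  'dbcbaaaaedcdacabbcce'
  #30 SA[30]=16  'dbdbcbaaaaedcdacabbcce'
  #31 SA[31]=27  'dcdacabbcce'
  #32 SA[32]=13  'debdbdbcbaaaaedcdacabbcce'
  #33 SA[33]=37  'e'
  #34 SA[34]=14  'ebdbdbcbaaaaedcdacabbcce'
  #35 SA[35]=11  'ecdebdbdbcbaaaaedcdacabbcce'
  #36 SA[36]=1  'edaaacbcbbecdebdbdbcbaaaaedcdacabbcce'
  #37 SA[37]=26  'edcdacabbcce'

[22, 3, 23, 4, 24, 32, 30, 5, 0, 25, 21, 33, 9, 19, 7, 34, 17, 15, 10, 31, 20, 8, 6, 35, 28, 12, 36, 2, 29, 18, 16, 27, 13, 37, 14, 11, 1, 26]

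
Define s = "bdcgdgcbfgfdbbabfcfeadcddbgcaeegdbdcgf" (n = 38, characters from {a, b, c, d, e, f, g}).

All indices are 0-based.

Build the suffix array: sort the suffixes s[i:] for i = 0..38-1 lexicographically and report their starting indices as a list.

[14, 20, 28, 13, 12, 0, 33, 15, 7, 25, 27, 6, 22, 17, 2, 35, 11, 32, 24, 21, 1, 34, 23, 4, 19, 29, 30, 37, 16, 10, 18, 8, 26, 5, 31, 3, 36, 9]

sorted suffixes:
  #0 SA[0]=14  'abfcfeadcddbgcaeegdbdcgf'
  #1 SA[1]=20  'adcddbgcaeegdbdcgf'
  #2 SA[2]=28  'aeegdbdcgf'
  #3 SA[3]=13  'babfcfeadcddbgcaeegdbdcgf'
  #4 SA[4]=12  'bbabfcfeadcddbgcaeegdbdcgf'
  #5 SA[5]=0  'bdcgdgcbfgfdbbabfcfeadcddbgcaeegdbdcgf'
  #6 SA[6]=33  'bdcgf'
  #7 SA[7]=15  'bfcfeadcddbgcaeegdbdcgf'
  #8 SA[8]=7  'bfgfdbbabfcfeadcddbgcaeegdbdcgf'
  #9 SA[9]=25  'bgcaeegdbdcgf'
  #10 SA[10]=27  'caeegdbdcgf'
  #11 SA[11]=6  'cbfgfdbbabfcfeadcddbgcaeegdbdcgf'
  #12 SA[12]=22  'cddbgcaeegdbdcgf'
  #13 SA[13]=17  'cfeadcddbgcaeegdbdcgf'
  #14 SA[14]=2  'cgdgcbfgfdbbabfcfeadcddbgcaeegdbdcgf'
  #15 SA[15]=35  'cgf'
  #16 SA[16]=11  'dbbabfcfeadcddbgcaeegdbdcgf'
  #17 SA[17]=32  'dbdcgf'
  #18 SA[18]=24  'dbgcaeegdbdcgf'
  #19 SA[19]=21  'dcddbgcaeegdbdcgf'
  #20 SA[20]=1  'dcgdgcbfgfdbbabfcfeadcddbgcaeegdbdcgf'
  #21 SA[21]=34  'dcgf'
  #22 SA[22]=23  'ddbgcaeegdbdcgf'
  #23 SA[23]=4  'dgcbfgfdbbabfcfeadcddbgcaeegdbdcgf'
  #24 SA[24]=19  'eadcddbgcaeegdbdcgf'
  #25 SA[25]=29  'eegdbdcgf'
  #26 SA[26]=30  'egdbdcgf'
  #27 SA[27]=37  'f'
  #28 SA[28]=16  'fcfeadcddbgcaeegdbdcgf'
  #29 SA[29]=10  'fdbbabfcfeadcddbgcaeegdbdcgf'
  #30 SA[30]=18  'feadcddbgcaeegdbdcgf'
  #31 SA[31]=8  'fgfdbbabfcfeadcddbgcaeegdbdcgf'
  #32 SA[32]=26  'gcaeegdbdcgf'
  #33 SA[33]=5  'gcbfgfdbbabfcfeadcddbgcaeegdbdcgf'
  #34 SA[34]=31  'gdbdcgf'
  #35 SA[35]=3  'gdgcbfgfdbbabfcfeadcddbgcaeegdbdcgf'
  #36 SA[36]=36  'gf'
  #37 SA[37]=9  'gfdbbabfcfeadcddbgcaeegdbdcgf'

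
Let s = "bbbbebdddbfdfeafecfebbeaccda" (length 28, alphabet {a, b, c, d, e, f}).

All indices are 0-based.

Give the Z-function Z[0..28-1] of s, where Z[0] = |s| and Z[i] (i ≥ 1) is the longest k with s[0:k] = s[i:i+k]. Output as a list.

[28, 3, 2, 1, 0, 1, 0, 0, 0, 1, 0, 0, 0, 0, 0, 0, 0, 0, 0, 0, 2, 1, 0, 0, 0, 0, 0, 0]

Z[0]=28
i=1: outside box; Z[1]=3 extend→box=[1,4)
i=2: min(r-i=2, Z[1]=3)=2; Z[2]=2
i=3: min(r-i=1, Z[2]=2)=1; Z[3]=1
i=4: outside box; Z[4]=0
i=5: outside box; Z[5]=1 extend→box=[5,6)
i=6: outside box; Z[6]=0
i=7: outside box; Z[7]=0
i=8: outside box; Z[8]=0
i=9: outside box; Z[9]=1 extend→box=[9,10)
i=10: outside box; Z[10]=0
i=11: outside box; Z[11]=0
i=12: outside box; Z[12]=0
i=13: outside box; Z[13]=0
i=14: outside box; Z[14]=0
i=15: outside box; Z[15]=0
i=16: outside box; Z[16]=0
i=17: outside box; Z[17]=0
i=18: outside box; Z[18]=0
i=19: outside box; Z[19]=0
i=20: outside box; Z[20]=2 extend→box=[20,22)
i=21: min(r-i=1, Z[1]=3)=1; Z[21]=1
i=22: outside box; Z[22]=0
i=23: outside box; Z[23]=0
i=24: outside box; Z[24]=0
i=25: outside box; Z[25]=0
i=26: outside box; Z[26]=0
i=27: outside box; Z[27]=0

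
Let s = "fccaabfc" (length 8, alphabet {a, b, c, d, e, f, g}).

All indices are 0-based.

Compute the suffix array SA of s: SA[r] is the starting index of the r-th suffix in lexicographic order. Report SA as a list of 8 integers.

[3, 4, 5, 7, 2, 1, 6, 0]

sorted suffixes:
  #0 SA[0]=3  'aabfc'
  #1 SA[1]=4  'abfc'
  #2 SA[2]=5  'bfc'
  #3 SA[3]=7  'c'
  #4 SA[4]=2  'caabfc'
  #5 SA[5]=1  'ccaabfc'
  #6 SA[6]=6  'fc'
  #7 SA[7]=0  'fccaabfc'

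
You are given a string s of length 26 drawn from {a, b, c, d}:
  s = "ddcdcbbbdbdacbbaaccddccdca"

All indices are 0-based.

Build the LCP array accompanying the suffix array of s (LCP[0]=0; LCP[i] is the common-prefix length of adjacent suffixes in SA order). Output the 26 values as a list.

[0, 1, 1, 2, 0, 1, 2, 2, 1, 2, 0, 1, 3, 1, 3, 1, 3, 2, 0, 1, 1, 2, 2, 2, 1, 3]

sorted suffixes:
  #0 SA[0]=25  'a'
  #1 SA[1]=15  'aaccddccdca'
  #2 SA[2]=11  'acbbaaccddccdca'
  #3 SA[3]=16  'accddccdca'
  #4 SA[4]=14  'baaccddccdca'
  #5 SA[5]=13  'bbaaccddccdca'
  #6 SA[6]=5  'bbbdbdacbbaaccddccdca'
  #7 SA[7]=6  'bbdbdacbbaaccddccdca'
  #8 SA[8]=9  'bdacbbaaccddccdca'
  #9 SA[9]=7  'bdbdacbbaaccddccdca'
  #10 SA[10]=24  'ca'
  #11 SA[11]=12  'cbbaaccddccdca'
  #12 SA[12]=4  'cbbbdbdacbbaaccddccdca'
  #13 SA[13]=21  'ccdca'
  #14 SA[14]=17  'ccddccdca'
  #15 SA[15]=22  'cdca'
  #16 SA[16]=2  'cdcbbbdbdacbbaaccddccdca'
  #17 SA[17]=18  'cddccdca'
  #18 SA[18]=10  'dacbbaaccddccdca'
  #19 SA[19]=8  'dbdacbbaaccddccdca'
  #20 SA[20]=23  'dca'
  #21 SA[21]=3  'dcbbbdbdacbbaaccddccdca'
  #22 SA[22]=20  'dccdca'
  #23 SA[23]=1  'dcdcbbbdbdacbbaaccddccdca'
  #24 SA[24]=19  'ddccdca'
  #25 SA[25]=0  'ddcdcbbbdbdacbbaaccddccdca'

SA = [25, 15, 11, 16, 14, 13, 5, 6, 9, 7, 24, 12, 4, 21, 17, 22, 2, 18, 10, 8, 23, 3, 20, 1, 19, 0]
[i] adj suffixes → lcp
  [1] 25/15 → 1 ('a')
  [2] 15/11 → 1 ('a')
  [3] 11/16 → 2 ('ac')
  [4] 16/14 → 0 ('')
  [5] 14/13 → 1 ('b')
  [6] 13/5 → 2 ('bb')
  [7] 5/6 → 2 ('bb')
  [8] 6/9 → 1 ('b')
  [9] 9/7 → 2 ('bd')
  [10] 7/24 → 0 ('')
  [11] 24/12 → 1 ('c')
  [12] 12/4 → 3 ('cbb')
  [13] 4/21 → 1 ('c')
  [14] 21/17 → 3 ('ccd')
  [15] 17/22 → 1 ('c')
  [16] 22/2 → 3 ('cdc')
  [17] 2/18 → 2 ('cd')
  [18] 18/10 → 0 ('')
  [19] 10/8 → 1 ('d')
  [20] 8/23 → 1 ('d')
  [21] 23/3 → 2 ('dc')
  [22] 3/20 → 2 ('dc')
  [23] 20/1 → 2 ('dc')
  [24] 1/19 → 1 ('d')
  [25] 19/0 → 3 ('ddc')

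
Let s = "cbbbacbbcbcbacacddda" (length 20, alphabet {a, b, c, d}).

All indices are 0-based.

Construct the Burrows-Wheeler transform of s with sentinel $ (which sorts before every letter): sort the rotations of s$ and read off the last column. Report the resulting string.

adbbccbbcccbab$abaddc

rank  rotation               last
    0  $cbbbacbbcbcbacacddda  a
    1  a$cbbbacbbcbcbacacddd  d
    2  acacddda$cbbbacbbcbcb  b
    3  acbbcbcbacacddda$cbbb  b
    4  acddda$cbbbacbbcbcbac  c
    5  bacacddda$cbbbacbbcbc  c
    6  bacbbcbcbacacddda$cbb  b
    7  bbacbbcbcbacacddda$cb  b
    8  bbbacbbcbcbacacddda$c  c
    9  bbcbcbacacddda$cbbbac  c
   10  bcbacacddda$cbbbacbbc  c
   11  bcbcbacacddda$cbbbacb  b
   12  cacddda$cbbbacbbcbcba  a
   13  cbacacddda$cbbbacbbcb  b
   14  cbbbacbbcbcbacacddda$  $
   15  cbbcbcbacacddda$cbbba  a
   16  cbcbacacddda$cbbbacbb  b
   17  cddda$cbbbacbbcbcbaca  a
   18  da$cbbbacbbcbcbacacdd  d
   19  dda$cbbbacbbcbcbacacd  d
   20  ddda$cbbbacbbcbcbacac  c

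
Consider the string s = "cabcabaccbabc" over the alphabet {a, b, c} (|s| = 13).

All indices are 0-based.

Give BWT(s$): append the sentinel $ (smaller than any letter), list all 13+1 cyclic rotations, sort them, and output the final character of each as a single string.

rank  rotation        last
    0  $cabcabaccbabc  c
    1  abaccbabc$cabc  c
    2  abc$cabcabaccb  b
    3  abcabaccbabc$c  c
    4  accbabc$cabcab  b
    5  babc$cabcabacc  c
    6  baccbabc$cabca  a
    7  bc$cabcabaccba  a
    8  bcabaccbabc$ca  a
    9  c$cabcabaccbab  b
   10  cabaccbabc$cab  b
   11  cabcabaccbabc$  $
   12  cbabc$cabcabac  c
   13  ccbabc$cabcaba  a

ccbcbcaaabb$ca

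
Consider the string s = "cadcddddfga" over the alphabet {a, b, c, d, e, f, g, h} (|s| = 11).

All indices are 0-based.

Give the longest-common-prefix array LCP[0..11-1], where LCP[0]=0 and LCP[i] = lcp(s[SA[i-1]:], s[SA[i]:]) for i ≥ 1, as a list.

[0, 1, 0, 1, 0, 1, 3, 2, 1, 0, 0]

rank→(start, suffix):
  0 → (10, 'a')
  1 → (1, 'adcddddfga')
  2 → (0, 'cadcddddfga')
  3 → (3, 'cddddfga')
  4 → (2, 'dcddddfga')
  5 → (4, 'ddddfga')
  6 → (5, 'dddfga')
  7 → (6, 'ddfga')
  8 → (7, 'dfga')
  9 → (8, 'fga')
  10 → (9, 'ga')

SA = [10, 1, 0, 3, 2, 4, 5, 6, 7, 8, 9]
i: (SA[i-1],SA[i]) lcp shared
  1: (10,1) 1 'a'
  2: (1,0) 0 ''
  3: (0,3) 1 'c'
  4: (3,2) 0 ''
  5: (2,4) 1 'd'
  6: (4,5) 3 'ddd'
  7: (5,6) 2 'dd'
  8: (6,7) 1 'd'
  9: (7,8) 0 ''
  10: (8,9) 0 ''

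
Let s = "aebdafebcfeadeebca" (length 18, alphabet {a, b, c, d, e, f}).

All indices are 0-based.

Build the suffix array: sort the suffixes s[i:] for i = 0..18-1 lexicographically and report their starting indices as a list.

rank→(start, suffix):
  0 → (17, 'a')
  1 → (11, 'adeebca')
  2 → (0, 'aebdafebcfeadeebca')
  3 → (4, 'afebcfeadeebca')
  4 → (15, 'bca')
  5 → (7, 'bcfeadeebca')
  6 → (2, 'bdafebcfeadeebca')
  7 → (16, 'ca')
  8 → (8, 'cfeadeebca')
  9 → (3, 'dafebcfeadeebca')
  10 → (12, 'deebca')
  11 → (10, 'eadeebca')
  12 → (14, 'ebca')
  13 → (6, 'ebcfeadeebca')
  14 → (1, 'ebdafebcfeadeebca')
  15 → (13, 'eebca')
  16 → (9, 'feadeebca')
  17 → (5, 'febcfeadeebca')

[17, 11, 0, 4, 15, 7, 2, 16, 8, 3, 12, 10, 14, 6, 1, 13, 9, 5]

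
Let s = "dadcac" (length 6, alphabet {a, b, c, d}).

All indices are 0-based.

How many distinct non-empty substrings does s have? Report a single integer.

18

rank→(start, suffix):
  0 → (4, 'ac')
  1 → (1, 'adcac')
  2 → (5, 'c')
  3 → (3, 'cac')
  4 → (0, 'dadcac')
  5 → (2, 'dcac')

SA = [4, 1, 5, 3, 0, 2]
i: (SA[i-1],SA[i]) lcp shared
  1: (4,1) 1 'a'
  2: (1,5) 0 ''
  3: (5,3) 1 'c'
  4: (3,0) 0 ''
  5: (0,2) 1 'd'

n(n+1)/2 = 6·7/2 = 21
Σ LCP = 0 + 1 + 0 + 1 + 0 + 1 = 3
distinct = 21 − 3 = 18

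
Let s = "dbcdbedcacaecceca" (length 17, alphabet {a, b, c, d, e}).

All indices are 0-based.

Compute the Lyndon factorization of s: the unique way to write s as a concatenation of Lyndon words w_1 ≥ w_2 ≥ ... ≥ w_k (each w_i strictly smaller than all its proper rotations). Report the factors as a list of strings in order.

["d", "bcdbedc", "acaeccec", "a"]

emit factor 1: 'd' (i=0, period=1)
emit factor 2: 'bcdbedc' (i=1, period=7)
emit factor 3: 'acaeccec' (i=8, period=8)
emit factor 4: 'a' (i=16, period=1)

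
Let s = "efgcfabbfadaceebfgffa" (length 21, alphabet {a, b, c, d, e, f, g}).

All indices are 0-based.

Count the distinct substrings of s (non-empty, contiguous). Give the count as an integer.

213

sorted suffixes:
  #0 SA[0]=20  'a'
  #1 SA[1]=5  'abbfadaceebfgffa'
  #2 SA[2]=11  'aceebfgffa'
  #3 SA[3]=9  'adaceebfgffa'
  #4 SA[4]=6  'bbfadaceebfgffa'
  #5 SA[5]=7  'bfadaceebfgffa'
  #6 SA[6]=15  'bfgffa'
  #7 SA[7]=12  'ceebfgffa'
  #8 SA[8]=3  'cfabbfadaceebfgffa'
  #9 SA[9]=10  'daceebfgffa'
  #10 SA[10]=14  'ebfgffa'
  #11 SA[11]=13  'eebfgffa'
  #12 SA[12]=0  'efgcfabbfadaceebfgffa'
  #13 SA[13]=19  'fa'
  #14 SA[14]=4  'fabbfadaceebfgffa'
  #15 SA[15]=8  'fadaceebfgffa'
  #16 SA[16]=18  'ffa'
  #17 SA[17]=1  'fgcfabbfadaceebfgffa'
  #18 SA[18]=16  'fgffa'
  #19 SA[19]=2  'gcfabbfadaceebfgffa'
  #20 SA[20]=17  'gffa'

SA = [20, 5, 11, 9, 6, 7, 15, 12, 3, 10, 14, 13, 0, 19, 4, 8, 18, 1, 16, 2, 17]
rank  pair      lcp
   1  s[20:],s[5:]  1  'a'
   2  s[5:],s[11:]  1  'a'
   3  s[11:],s[9:]  1  'a'
   4  s[9:],s[6:]  0  ''
   5  s[6:],s[7:]  1  'b'
   6  s[7:],s[15:]  2  'bf'
   7  s[15:],s[12:]  0  ''
   8  s[12:],s[3:]  1  'c'
   9  s[3:],s[10:]  0  ''
  10  s[10:],s[14:]  0  ''
  11  s[14:],s[13:]  1  'e'
  12  s[13:],s[0:]  1  'e'
  13  s[0:],s[19:]  0  ''
  14  s[19:],s[4:]  2  'fa'
  15  s[4:],s[8:]  2  'fa'
  16  s[8:],s[18:]  1  'f'
  17  s[18:],s[1:]  1  'f'
  18  s[1:],s[16:]  2  'fg'
  19  s[16:],s[2:]  0  ''
  20  s[2:],s[17:]  1  'g'

n(n+1)/2 = 21·22/2 = 231
Σ LCP = 0 + 1 + 1 + 1 + 0 + 1 + 2 + 0 + 1 + 0 + 0 + 1 + 1 + 0 + 2 + 2 + 1 + 1 + 2 + 0 + 1 = 18
distinct = 231 − 18 = 213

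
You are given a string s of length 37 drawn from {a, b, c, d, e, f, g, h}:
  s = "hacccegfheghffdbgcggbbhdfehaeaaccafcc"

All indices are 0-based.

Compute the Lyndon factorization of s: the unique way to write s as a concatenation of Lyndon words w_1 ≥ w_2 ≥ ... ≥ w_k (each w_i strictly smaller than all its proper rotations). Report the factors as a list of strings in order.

["h", "acccegfheghffdbgcggbbhdfehae", "aaccafcc"]

emit factor 1: 'h' (i=0, period=1)
emit factor 2: 'acccegfheghffdbgcggbbhdfehae' (i=1, period=28)
emit factor 3: 'aaccafcc' (i=29, period=8)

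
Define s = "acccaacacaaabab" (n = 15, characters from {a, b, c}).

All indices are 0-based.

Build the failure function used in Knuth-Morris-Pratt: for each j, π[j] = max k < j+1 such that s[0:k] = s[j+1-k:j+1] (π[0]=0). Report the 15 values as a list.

[0, 0, 0, 0, 1, 1, 2, 1, 2, 1, 1, 1, 0, 1, 0]

π[0] = 0
j=1 s[j]='c': π[1]=0 (border '')
j=2 s[j]='c': π[2]=0 (border '')
j=3 s[j]='c': π[3]=0 (border '')
j=4 s[j]='a': π[4]=1 (border 'a')
j=5 s[j]='a': k: 1→0; π[5]=1 (border 'a')
j=6 s[j]='c': π[6]=2 (border 'ac')
j=7 s[j]='a': k: 2→0; π[7]=1 (border 'a')
j=8 s[j]='c': π[8]=2 (border 'ac')
j=9 s[j]='a': k: 2→0; π[9]=1 (border 'a')
j=10 s[j]='a': k: 1→0; π[10]=1 (border 'a')
j=11 s[j]='a': k: 1→0; π[11]=1 (border 'a')
j=12 s[j]='b': k: 1→0; π[12]=0 (border '')
j=13 s[j]='a': π[13]=1 (border 'a')
j=14 s[j]='b': k: 1→0; π[14]=0 (border '')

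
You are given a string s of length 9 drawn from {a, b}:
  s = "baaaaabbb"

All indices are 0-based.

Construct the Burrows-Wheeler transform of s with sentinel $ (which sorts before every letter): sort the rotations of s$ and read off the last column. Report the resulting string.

rank  rotation    last
    0  $baaaaabbb  b
    1  aaaaabbb$b  b
    2  aaaabbb$ba  a
    3  aaabbb$baa  a
    4  aabbb$baaa  a
    5  abbb$baaaa  a
    6  b$baaaaabb  b
    7  baaaaabbb$  $
    8  bb$baaaaab  b
    9  bbb$baaaaa  a

bbaaaab$ba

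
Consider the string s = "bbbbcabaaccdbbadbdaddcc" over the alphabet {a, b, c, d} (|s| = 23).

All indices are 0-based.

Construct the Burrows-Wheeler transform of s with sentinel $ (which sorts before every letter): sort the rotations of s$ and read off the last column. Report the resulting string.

cbcabdabd$bbbdcbdacbcada

rank  rotation                  last
    0  $bbbbcabaaccdbbadbdaddcc  c
    1  aaccdbbadbdaddcc$bbbbcab  b
    2  abaaccdbbadbdaddcc$bbbbc  c
    3  accdbbadbdaddcc$bbbbcaba  a
    4  adbdaddcc$bbbbcabaaccdbb  b
    5  addcc$bbbbcabaaccdbbadbd  d
    6  baaccdbbadbdaddcc$bbbbca  a
    7  badbdaddcc$bbbbcabaaccdb  b
    8  bbadbdaddcc$bbbbcabaaccd  d
    9  bbbbcabaaccdbbadbdaddcc$  $
   10  bbbcabaaccdbbadbdaddcc$b  b
   11  bbcabaaccdbbadbdaddcc$bb  b
   12  bcabaaccdbbadbdaddcc$bbb  b
   13  bdaddcc$bbbbcabaaccdbbad  d
   14  c$bbbbcabaaccdbbadbdaddc  c
   15  cabaaccdbbadbdaddcc$bbbb  b
   16  cc$bbbbcabaaccdbbadbdadd  d
   17  ccdbbadbdaddcc$bbbbcabaa  a
   18  cdbbadbdaddcc$bbbbcabaac  c
   19  daddcc$bbbbcabaaccdbbadb  b
   20  dbbadbdaddcc$bbbbcabaacc  c
   21  dbdaddcc$bbbbcabaaccdbba  a
   22  dcc$bbbbcabaaccdbbadbdad  d
   23  ddcc$bbbbcabaaccdbbadbda  a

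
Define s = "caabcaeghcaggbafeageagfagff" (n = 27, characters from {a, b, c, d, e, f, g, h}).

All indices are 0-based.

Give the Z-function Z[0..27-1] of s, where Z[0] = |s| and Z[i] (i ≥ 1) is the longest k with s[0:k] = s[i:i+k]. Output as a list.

Z[0]=27
i=1: i≥r, start 0; Z[1]=0
i=2: i≥r, start 0; Z[2]=0
i=3: i≥r, start 0; Z[3]=0
i=4: i≥r, start 0; Z[4]=2 scan→box=[4,6)
i=5: min(r-i=1, Z[1]=0)=0; Z[5]=0
i=6: i≥r, start 0; Z[6]=0
i=7: i≥r, start 0; Z[7]=0
i=8: i≥r, start 0; Z[8]=0
i=9: i≥r, start 0; Z[9]=2 scan→box=[9,11)
i=10: min(r-i=1, Z[1]=0)=0; Z[10]=0
i=11: i≥r, start 0; Z[11]=0
i=12: i≥r, start 0; Z[12]=0
i=13: i≥r, start 0; Z[13]=0
i=14: i≥r, start 0; Z[14]=0
i=15: i≥r, start 0; Z[15]=0
i=16: i≥r, start 0; Z[16]=0
i=17: i≥r, start 0; Z[17]=0
i=18: i≥r, start 0; Z[18]=0
i=19: i≥r, start 0; Z[19]=0
i=20: i≥r, start 0; Z[20]=0
i=21: i≥r, start 0; Z[21]=0
i=22: i≥r, start 0; Z[22]=0
i=23: i≥r, start 0; Z[23]=0
i=24: i≥r, start 0; Z[24]=0
i=25: i≥r, start 0; Z[25]=0
i=26: i≥r, start 0; Z[26]=0

[27, 0, 0, 0, 2, 0, 0, 0, 0, 2, 0, 0, 0, 0, 0, 0, 0, 0, 0, 0, 0, 0, 0, 0, 0, 0, 0]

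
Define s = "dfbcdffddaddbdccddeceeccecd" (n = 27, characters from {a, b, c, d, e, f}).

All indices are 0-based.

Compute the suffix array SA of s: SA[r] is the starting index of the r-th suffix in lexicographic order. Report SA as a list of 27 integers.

[9, 2, 12, 14, 22, 25, 15, 3, 23, 19, 26, 8, 11, 13, 7, 10, 16, 17, 0, 4, 21, 24, 18, 20, 1, 6, 5]

rank→(start, suffix):
  0 → (9, 'addbdccddeceeccecd')
  1 → (2, 'bcdffddaddbdccddeceeccecd')
  2 → (12, 'bdccddeceeccecd')
  3 → (14, 'ccddeceeccecd')
  4 → (22, 'ccecd')
  5 → (25, 'cd')
  6 → (15, 'cddeceeccecd')
  7 → (3, 'cdffddaddbdccddeceeccecd')
  8 → (23, 'cecd')
  9 → (19, 'ceeccecd')
  10 → (26, 'd')
  11 → (8, 'daddbdccddeceeccecd')
  12 → (11, 'dbdccddeceeccecd')
  13 → (13, 'dccddeceeccecd')
  14 → (7, 'ddaddbdccddeceeccecd')
  15 → (10, 'ddbdccddeceeccecd')
  16 → (16, 'ddeceeccecd')
  17 → (17, 'deceeccecd')
  18 → (0, 'dfbcdffddaddbdccddeceeccecd')
  19 → (4, 'dffddaddbdccddeceeccecd')
  20 → (21, 'eccecd')
  21 → (24, 'ecd')
  22 → (18, 'eceeccecd')
  23 → (20, 'eeccecd')
  24 → (1, 'fbcdffddaddbdccddeceeccecd')
  25 → (6, 'fddaddbdccddeceeccecd')
  26 → (5, 'ffddaddbdccddeceeccecd')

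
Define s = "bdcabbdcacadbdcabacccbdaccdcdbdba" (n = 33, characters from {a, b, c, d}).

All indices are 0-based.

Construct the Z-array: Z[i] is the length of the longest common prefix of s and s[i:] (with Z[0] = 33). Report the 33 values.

[33, 0, 0, 0, 1, 4, 0, 0, 0, 0, 0, 0, 5, 0, 0, 0, 1, 0, 0, 0, 0, 2, 0, 0, 0, 0, 0, 0, 0, 2, 0, 1, 0]

Z[0]=33
i=1: i≥r, start 0; Z[1]=0
i=2: i≥r, start 0; Z[2]=0
i=3: i≥r, start 0; Z[3]=0
i=4: i≥r, start 0; Z[4]=1 scan→box=[4,5)
i=5: i≥r, start 0; Z[5]=4 scan→box=[5,9)
i=6: min(r-i=3, Z[1]=0)=0; Z[6]=0
i=7: min(r-i=2, Z[2]=0)=0; Z[7]=0
i=8: min(r-i=1, Z[3]=0)=0; Z[8]=0
i=9: i≥r, start 0; Z[9]=0
i=10: i≥r, start 0; Z[10]=0
i=11: i≥r, start 0; Z[11]=0
i=12: i≥r, start 0; Z[12]=5 scan→box=[12,17)
i=13: min(r-i=4, Z[1]=0)=0; Z[13]=0
i=14: min(r-i=3, Z[2]=0)=0; Z[14]=0
i=15: min(r-i=2, Z[3]=0)=0; Z[15]=0
i=16: min(r-i=1, Z[4]=1)=1; Z[16]=1
i=17: i≥r, start 0; Z[17]=0
i=18: i≥r, start 0; Z[18]=0
i=19: i≥r, start 0; Z[19]=0
i=20: i≥r, start 0; Z[20]=0
i=21: i≥r, start 0; Z[21]=2 scan→box=[21,23)
i=22: min(r-i=1, Z[1]=0)=0; Z[22]=0
i=23: i≥r, start 0; Z[23]=0
i=24: i≥r, start 0; Z[24]=0
i=25: i≥r, start 0; Z[25]=0
i=26: i≥r, start 0; Z[26]=0
i=27: i≥r, start 0; Z[27]=0
i=28: i≥r, start 0; Z[28]=0
i=29: i≥r, start 0; Z[29]=2 scan→box=[29,31)
i=30: min(r-i=1, Z[1]=0)=0; Z[30]=0
i=31: i≥r, start 0; Z[31]=1 scan→box=[31,32)
i=32: i≥r, start 0; Z[32]=0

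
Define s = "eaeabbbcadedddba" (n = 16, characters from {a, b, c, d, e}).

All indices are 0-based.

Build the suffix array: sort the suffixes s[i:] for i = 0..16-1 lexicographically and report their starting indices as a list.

[15, 3, 8, 1, 14, 4, 5, 6, 7, 13, 12, 11, 9, 2, 0, 10]

sorted suffixes:
  #0 SA[0]=15  'a'
  #1 SA[1]=3  'abbbcadedddba'
  #2 SA[2]=8  'adedddba'
  #3 SA[3]=1  'aeabbbcadedddba'
  #4 SA[4]=14  'ba'
  #5 SA[5]=4  'bbbcadedddba'
  #6 SA[6]=5  'bbcadedddba'
  #7 SA[7]=6  'bcadedddba'
  #8 SA[8]=7  'cadedddba'
  #9 SA[9]=13  'dba'
  #10 SA[10]=12  'ddba'
  #11 SA[11]=11  'dddba'
  #12 SA[12]=9  'dedddba'
  #13 SA[13]=2  'eabbbcadedddba'
  #14 SA[14]=0  'eaeabbbcadedddba'
  #15 SA[15]=10  'edddba'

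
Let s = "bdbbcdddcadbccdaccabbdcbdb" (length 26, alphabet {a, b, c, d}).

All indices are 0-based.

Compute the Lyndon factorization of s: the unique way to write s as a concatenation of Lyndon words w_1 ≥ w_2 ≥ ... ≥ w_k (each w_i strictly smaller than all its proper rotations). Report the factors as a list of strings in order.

["bd", "bbcdddc", "adbccd", "acc", "abbdcbdb"]

emit factor 1: 'bd' (i=0, period=2)
emit factor 2: 'bbcdddc' (i=2, period=7)
emit factor 3: 'adbccd' (i=9, period=6)
emit factor 4: 'acc' (i=15, period=3)
emit factor 5: 'abbdcbdb' (i=18, period=8)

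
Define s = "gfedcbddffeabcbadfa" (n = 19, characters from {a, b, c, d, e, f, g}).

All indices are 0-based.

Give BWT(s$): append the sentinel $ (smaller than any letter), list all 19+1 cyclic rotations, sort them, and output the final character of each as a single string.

afebcacbdebadffdfgd$

rank  rotation              last
    0  $gfedcbddffeabcbadfa  a
    1  a$gfedcbddffeabcbadf  f
    2  abcbadfa$gfedcbddffe  e
    3  adfa$gfedcbddffeabcb  b
    4  badfa$gfedcbddffeabc  c
    5  bcbadfa$gfedcbddffea  a
    6  bddffeabcbadfa$gfedc  c
    7  cbadfa$gfedcbddffeab  b
    8  cbddffeabcbadfa$gfed  d
    9  dcbddffeabcbadfa$gfe  e
   10  ddffeabcbadfa$gfedcb  b
   11  dfa$gfedcbddffeabcba  a
   12  dffeabcbadfa$gfedcbd  d
   13  eabcbadfa$gfedcbddff  f
   14  edcbddffeabcbadfa$gf  f
   15  fa$gfedcbddffeabcbad  d
   16  feabcbadfa$gfedcbddf  f
   17  fedcbddffeabcbadfa$g  g
   18  ffeabcbadfa$gfedcbdd  d
   19  gfedcbddffeabcbadfa$  $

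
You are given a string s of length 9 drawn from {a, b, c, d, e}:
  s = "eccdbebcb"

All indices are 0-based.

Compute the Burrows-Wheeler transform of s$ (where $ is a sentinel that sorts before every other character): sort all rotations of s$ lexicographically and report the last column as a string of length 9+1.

bcedbeccb$

rank  rotation    last
    0  $eccdbebcb  b
    1  b$eccdbebc  c
    2  bcb$eccdbe  e
    3  bebcb$eccd  d
    4  cb$eccdbeb  b
    5  ccdbebcb$e  e
    6  cdbebcb$ec  c
    7  dbebcb$ecc  c
    8  ebcb$eccdb  b
    9  eccdbebcb$  $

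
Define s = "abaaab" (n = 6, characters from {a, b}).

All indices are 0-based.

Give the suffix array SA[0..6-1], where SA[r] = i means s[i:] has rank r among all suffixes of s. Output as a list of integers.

[2, 3, 4, 0, 5, 1]

sorted suffixes:
  #0 SA[0]=2  'aaab'
  #1 SA[1]=3  'aab'
  #2 SA[2]=4  'ab'
  #3 SA[3]=0  'abaaab'
  #4 SA[4]=5  'b'
  #5 SA[5]=1  'baaab'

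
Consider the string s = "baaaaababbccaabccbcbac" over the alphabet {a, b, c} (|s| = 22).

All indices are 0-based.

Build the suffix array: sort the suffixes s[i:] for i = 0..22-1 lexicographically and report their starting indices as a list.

sorted suffixes:
  #0 SA[0]=1  'aaaaababbccaabccbcbac'
  #1 SA[1]=2  'aaaababbccaabccbcbac'
  #2 SA[2]=3  'aaababbccaabccbcbac'
  #3 SA[3]=4  'aababbccaabccbcbac'
  #4 SA[4]=12  'aabccbcbac'
  #5 SA[5]=5  'ababbccaabccbcbac'
  #6 SA[6]=7  'abbccaabccbcbac'
  #7 SA[7]=13  'abccbcbac'
  #8 SA[8]=20  'ac'
  #9 SA[9]=0  'baaaaababbccaabccbcbac'
  #10 SA[10]=6  'babbccaabccbcbac'
  #11 SA[11]=19  'bac'
  #12 SA[12]=8  'bbccaabccbcbac'
  #13 SA[13]=17  'bcbac'
  #14 SA[14]=9  'bccaabccbcbac'
  #15 SA[15]=14  'bccbcbac'
  #16 SA[16]=21  'c'
  #17 SA[17]=11  'caabccbcbac'
  #18 SA[18]=18  'cbac'
  #19 SA[19]=16  'cbcbac'
  #20 SA[20]=10  'ccaabccbcbac'
  #21 SA[21]=15  'ccbcbac'

[1, 2, 3, 4, 12, 5, 7, 13, 20, 0, 6, 19, 8, 17, 9, 14, 21, 11, 18, 16, 10, 15]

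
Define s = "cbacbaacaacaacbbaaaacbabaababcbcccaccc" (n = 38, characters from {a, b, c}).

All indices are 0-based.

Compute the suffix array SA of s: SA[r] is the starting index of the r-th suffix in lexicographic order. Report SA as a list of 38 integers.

rank→(start, suffix):
  0 → (16, 'aaaacbabaababcbcccaccc')
  1 → (17, 'aaacbabaababcbcccaccc')
  2 → (24, 'aababcbcccaccc')
  3 → (5, 'aacaacaacbbaaaacbabaababcbcccaccc')
  4 → (8, 'aacaacbbaaaacbabaababcbcccaccc')
  5 → (18, 'aacbabaababcbcccaccc')
  6 → (11, 'aacbbaaaacbabaababcbcccaccc')
  7 → (22, 'abaababcbcccaccc')
  8 → (25, 'ababcbcccaccc')
  9 → (27, 'abcbcccaccc')
  10 → (6, 'acaacaacbbaaaacbabaababcbcccaccc')
  11 → (9, 'acaacbbaaaacbabaababcbcccaccc')
  12 → (2, 'acbaacaacaacbbaaaacbabaababcbcccaccc')
  13 → (19, 'acbabaababcbcccaccc')
  14 → (12, 'acbbaaaacbabaababcbcccaccc')
  15 → (34, 'accc')
  16 → (15, 'baaaacbabaababcbcccaccc')
  17 → (23, 'baababcbcccaccc')
  18 → (4, 'baacaacaacbbaaaacbabaababcbcccaccc')
  19 → (21, 'babaababcbcccaccc')
  20 → (26, 'babcbcccaccc')
  21 → (1, 'bacbaacaacaacbbaaaacbabaababcbcccaccc')
  22 → (14, 'bbaaaacbabaababcbcccaccc')
  23 → (28, 'bcbcccaccc')
  24 → (30, 'bcccaccc')
  25 → (37, 'c')
  26 → (7, 'caacaacbbaaaacbabaababcbcccaccc')
  27 → (10, 'caacbbaaaacbabaababcbcccaccc')
  28 → (33, 'caccc')
  29 → (3, 'cbaacaacaacbbaaaacbabaababcbcccaccc')
  30 → (20, 'cbabaababcbcccaccc')
  31 → (0, 'cbacbaacaacaacbbaaaacbabaababcbcccaccc')
  32 → (13, 'cbbaaaacbabaababcbcccaccc')
  33 → (29, 'cbcccaccc')
  34 → (36, 'cc')
  35 → (32, 'ccaccc')
  36 → (35, 'ccc')
  37 → (31, 'cccaccc')

[16, 17, 24, 5, 8, 18, 11, 22, 25, 27, 6, 9, 2, 19, 12, 34, 15, 23, 4, 21, 26, 1, 14, 28, 30, 37, 7, 10, 33, 3, 20, 0, 13, 29, 36, 32, 35, 31]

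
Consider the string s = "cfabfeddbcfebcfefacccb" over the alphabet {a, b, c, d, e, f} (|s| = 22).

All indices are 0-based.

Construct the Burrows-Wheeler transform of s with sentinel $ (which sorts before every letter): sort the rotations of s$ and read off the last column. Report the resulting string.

rank  rotation                 last
    0  $cfabfeddbcfebcfefacccb  b
    1  abfeddbcfebcfefacccb$cf  f
    2  acccb$cfabfeddbcfebcfef  f
    3  b$cfabfeddbcfebcfefaccc  c
    4  bcfebcfefacccb$cfabfedd  d
    5  bcfefacccb$cfabfeddbcfe  e
    6  bfeddbcfebcfefacccb$cfa  a
    7  cb$cfabfeddbcfebcfefacc  c
    8  ccb$cfabfeddbcfebcfefac  c
    9  cccb$cfabfeddbcfebcfefa  a
   10  cfabfeddbcfebcfefacccb$  $
   11  cfebcfefacccb$cfabfeddb  b
   12  cfefacccb$cfabfeddbcfeb  b
   13  dbcfebcfefacccb$cfabfed  d
   14  ddbcfebcfefacccb$cfabfe  e
   15  ebcfefacccb$cfabfeddbcf  f
   16  eddbcfebcfefacccb$cfabf  f
   17  efacccb$cfabfeddbcfebcf  f
   18  fabfeddbcfebcfefacccb$c  c
   19  facccb$cfabfeddbcfebcfe  e
   20  febcfefacccb$cfabfeddbc  c
   21  feddbcfebcfefacccb$cfab  b
   22  fefacccb$cfabfeddbcfebc  c

bffcdeacca$bbdefffcecbc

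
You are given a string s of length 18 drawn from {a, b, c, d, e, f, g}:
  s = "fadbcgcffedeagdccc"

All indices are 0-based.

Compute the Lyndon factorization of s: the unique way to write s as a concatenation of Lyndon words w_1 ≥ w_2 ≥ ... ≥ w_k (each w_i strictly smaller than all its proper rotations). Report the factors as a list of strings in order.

emit factor 1: 'f' (i=0, period=1)
emit factor 2: 'adbcgcffedeagdccc' (i=1, period=17)

["f", "adbcgcffedeagdccc"]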